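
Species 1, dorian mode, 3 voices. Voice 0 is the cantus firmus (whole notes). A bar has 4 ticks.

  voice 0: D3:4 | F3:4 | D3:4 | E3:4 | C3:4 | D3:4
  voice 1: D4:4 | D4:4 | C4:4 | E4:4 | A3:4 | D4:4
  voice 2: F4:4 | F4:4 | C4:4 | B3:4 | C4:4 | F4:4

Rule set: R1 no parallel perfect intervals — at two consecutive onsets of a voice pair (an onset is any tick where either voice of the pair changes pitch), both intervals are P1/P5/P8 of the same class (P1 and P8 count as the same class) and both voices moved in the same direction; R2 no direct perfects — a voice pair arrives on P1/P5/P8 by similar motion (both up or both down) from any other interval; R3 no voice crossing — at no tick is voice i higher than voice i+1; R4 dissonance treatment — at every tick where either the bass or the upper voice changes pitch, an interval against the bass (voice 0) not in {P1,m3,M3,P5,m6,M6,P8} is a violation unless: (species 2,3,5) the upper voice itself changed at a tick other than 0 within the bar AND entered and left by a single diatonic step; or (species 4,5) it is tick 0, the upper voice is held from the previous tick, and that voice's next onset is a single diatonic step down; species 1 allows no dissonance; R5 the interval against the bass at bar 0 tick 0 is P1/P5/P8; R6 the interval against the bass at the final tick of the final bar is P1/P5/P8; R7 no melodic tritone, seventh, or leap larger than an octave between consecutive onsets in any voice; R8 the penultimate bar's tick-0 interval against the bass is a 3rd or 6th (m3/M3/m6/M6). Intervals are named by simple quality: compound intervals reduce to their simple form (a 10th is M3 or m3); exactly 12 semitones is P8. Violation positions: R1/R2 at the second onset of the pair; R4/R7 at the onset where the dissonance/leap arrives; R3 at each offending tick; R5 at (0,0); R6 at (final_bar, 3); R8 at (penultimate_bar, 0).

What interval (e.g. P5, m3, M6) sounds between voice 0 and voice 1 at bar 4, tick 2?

voice 0=C3 voice 1=A3 -> M6

M6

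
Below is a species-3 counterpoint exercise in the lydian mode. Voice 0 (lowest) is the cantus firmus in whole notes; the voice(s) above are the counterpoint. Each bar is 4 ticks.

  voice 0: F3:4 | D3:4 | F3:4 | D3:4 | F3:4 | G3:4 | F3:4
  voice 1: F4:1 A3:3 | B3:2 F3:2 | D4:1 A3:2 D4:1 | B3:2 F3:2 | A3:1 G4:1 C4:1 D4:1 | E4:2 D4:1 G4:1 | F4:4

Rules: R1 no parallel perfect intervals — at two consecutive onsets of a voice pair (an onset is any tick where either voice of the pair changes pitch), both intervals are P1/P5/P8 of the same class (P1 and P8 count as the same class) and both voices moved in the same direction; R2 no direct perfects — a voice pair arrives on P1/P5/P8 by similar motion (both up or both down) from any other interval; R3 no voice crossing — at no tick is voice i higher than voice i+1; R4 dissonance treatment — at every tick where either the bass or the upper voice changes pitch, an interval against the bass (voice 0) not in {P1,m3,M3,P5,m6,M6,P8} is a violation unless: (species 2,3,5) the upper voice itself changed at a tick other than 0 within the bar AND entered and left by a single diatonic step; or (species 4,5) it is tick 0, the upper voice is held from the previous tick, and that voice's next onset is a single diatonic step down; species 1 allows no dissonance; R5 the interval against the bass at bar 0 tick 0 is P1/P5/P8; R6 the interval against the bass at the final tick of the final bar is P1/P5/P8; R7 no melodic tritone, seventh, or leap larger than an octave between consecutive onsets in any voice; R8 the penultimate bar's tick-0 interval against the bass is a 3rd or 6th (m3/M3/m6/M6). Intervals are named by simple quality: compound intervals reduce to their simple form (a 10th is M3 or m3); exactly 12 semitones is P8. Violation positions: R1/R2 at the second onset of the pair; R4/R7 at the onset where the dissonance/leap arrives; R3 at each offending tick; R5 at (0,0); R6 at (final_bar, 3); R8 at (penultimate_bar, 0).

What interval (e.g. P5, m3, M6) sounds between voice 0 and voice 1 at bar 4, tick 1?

voice 0=F3 voice 1=G4 -> M2

M2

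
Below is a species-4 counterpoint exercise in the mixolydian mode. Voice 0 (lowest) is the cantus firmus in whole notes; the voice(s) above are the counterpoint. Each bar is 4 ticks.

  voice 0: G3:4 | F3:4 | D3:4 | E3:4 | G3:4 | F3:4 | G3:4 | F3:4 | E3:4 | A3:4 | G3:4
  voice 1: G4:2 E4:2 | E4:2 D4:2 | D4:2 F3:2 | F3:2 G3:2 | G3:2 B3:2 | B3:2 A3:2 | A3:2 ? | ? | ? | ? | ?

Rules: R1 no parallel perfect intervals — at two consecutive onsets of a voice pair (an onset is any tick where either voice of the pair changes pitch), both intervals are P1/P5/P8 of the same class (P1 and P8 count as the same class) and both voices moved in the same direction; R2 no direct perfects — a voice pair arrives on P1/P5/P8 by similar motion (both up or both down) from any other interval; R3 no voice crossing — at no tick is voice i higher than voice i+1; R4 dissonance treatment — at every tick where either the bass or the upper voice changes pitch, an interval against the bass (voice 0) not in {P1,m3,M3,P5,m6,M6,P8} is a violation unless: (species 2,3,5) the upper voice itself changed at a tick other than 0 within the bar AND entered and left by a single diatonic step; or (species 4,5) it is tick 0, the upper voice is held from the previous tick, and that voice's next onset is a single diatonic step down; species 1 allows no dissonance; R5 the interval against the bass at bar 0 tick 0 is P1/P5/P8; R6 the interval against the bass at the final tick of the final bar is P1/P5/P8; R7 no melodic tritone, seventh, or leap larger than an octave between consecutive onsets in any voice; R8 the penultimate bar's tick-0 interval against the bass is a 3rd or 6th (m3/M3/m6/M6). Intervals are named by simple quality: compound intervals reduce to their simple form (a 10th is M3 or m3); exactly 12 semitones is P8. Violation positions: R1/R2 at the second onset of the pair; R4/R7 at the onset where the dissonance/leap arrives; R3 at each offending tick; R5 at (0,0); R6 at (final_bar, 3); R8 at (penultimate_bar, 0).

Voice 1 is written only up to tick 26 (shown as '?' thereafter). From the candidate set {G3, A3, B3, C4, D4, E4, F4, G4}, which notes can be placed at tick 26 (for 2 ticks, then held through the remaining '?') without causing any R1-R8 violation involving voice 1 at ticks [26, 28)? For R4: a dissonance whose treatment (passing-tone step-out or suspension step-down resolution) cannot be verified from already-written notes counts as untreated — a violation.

G3: legal
A3: legal
B3: legal
C4: violates R4
D4: legal
E4: legal
F4: violates R4
G4: violates R7

{A3, B3, D4, E4, G3}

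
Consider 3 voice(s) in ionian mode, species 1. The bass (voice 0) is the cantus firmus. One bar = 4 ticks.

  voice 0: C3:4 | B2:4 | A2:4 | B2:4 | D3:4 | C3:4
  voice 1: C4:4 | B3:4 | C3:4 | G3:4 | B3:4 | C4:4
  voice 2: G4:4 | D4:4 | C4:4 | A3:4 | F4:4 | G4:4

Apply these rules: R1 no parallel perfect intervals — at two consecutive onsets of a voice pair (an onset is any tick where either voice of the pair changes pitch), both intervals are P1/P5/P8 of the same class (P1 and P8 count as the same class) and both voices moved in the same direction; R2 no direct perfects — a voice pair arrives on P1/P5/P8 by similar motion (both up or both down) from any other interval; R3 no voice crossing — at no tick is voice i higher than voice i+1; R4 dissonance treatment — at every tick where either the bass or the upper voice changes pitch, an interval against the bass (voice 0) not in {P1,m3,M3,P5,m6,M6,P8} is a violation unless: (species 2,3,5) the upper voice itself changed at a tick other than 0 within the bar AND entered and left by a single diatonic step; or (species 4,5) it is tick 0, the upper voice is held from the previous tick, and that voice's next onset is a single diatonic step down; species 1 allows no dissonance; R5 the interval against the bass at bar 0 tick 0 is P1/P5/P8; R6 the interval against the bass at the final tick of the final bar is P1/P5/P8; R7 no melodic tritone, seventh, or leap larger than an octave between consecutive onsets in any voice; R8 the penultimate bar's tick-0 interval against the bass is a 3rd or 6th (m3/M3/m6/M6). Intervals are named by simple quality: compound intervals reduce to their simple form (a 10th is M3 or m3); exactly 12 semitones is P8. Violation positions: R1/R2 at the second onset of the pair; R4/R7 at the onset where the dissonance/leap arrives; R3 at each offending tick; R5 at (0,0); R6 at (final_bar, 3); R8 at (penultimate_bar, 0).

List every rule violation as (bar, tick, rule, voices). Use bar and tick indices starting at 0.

bar 0: v0=C3 v1=C4 v2=G4 downbeat P5
bar 1: v0=B2 v1=B3 v2=D4 downbeat m3
bar 2: v0=A2 v1=C3 v2=C4 downbeat m3
bar 3: v0=B2 v1=G3 v2=A3 downbeat m7
bar 4: v0=D3 v1=B3 v2=F4 downbeat m3
bar 5: v0=C3 v1=C4 v2=G4 downbeat P5
  -> R1 @ bar 1 tick 0 v(0, 1): C3/C4 P8 -> B2/B3 P8 similar
  -> R2 @ bar 2 tick 0 v(1, 2): B3/D4 m3 -> C3/C4 P8 similar
  -> R7 @ bar 2 tick 0 v(1,): B3->C3 leap 11st
  -> R4 @ bar 3 tick 0 v(0, 2): B2/A3 m7 untreated
  -> R2 @ bar 5 tick 0 v(1, 2): B3/F4 TT -> C4/G4 P5 similar

(1, 0, R1, (0, 1))
(2, 0, R2, (1, 2))
(2, 0, R7, (1,))
(3, 0, R4, (0, 2))
(5, 0, R2, (1, 2))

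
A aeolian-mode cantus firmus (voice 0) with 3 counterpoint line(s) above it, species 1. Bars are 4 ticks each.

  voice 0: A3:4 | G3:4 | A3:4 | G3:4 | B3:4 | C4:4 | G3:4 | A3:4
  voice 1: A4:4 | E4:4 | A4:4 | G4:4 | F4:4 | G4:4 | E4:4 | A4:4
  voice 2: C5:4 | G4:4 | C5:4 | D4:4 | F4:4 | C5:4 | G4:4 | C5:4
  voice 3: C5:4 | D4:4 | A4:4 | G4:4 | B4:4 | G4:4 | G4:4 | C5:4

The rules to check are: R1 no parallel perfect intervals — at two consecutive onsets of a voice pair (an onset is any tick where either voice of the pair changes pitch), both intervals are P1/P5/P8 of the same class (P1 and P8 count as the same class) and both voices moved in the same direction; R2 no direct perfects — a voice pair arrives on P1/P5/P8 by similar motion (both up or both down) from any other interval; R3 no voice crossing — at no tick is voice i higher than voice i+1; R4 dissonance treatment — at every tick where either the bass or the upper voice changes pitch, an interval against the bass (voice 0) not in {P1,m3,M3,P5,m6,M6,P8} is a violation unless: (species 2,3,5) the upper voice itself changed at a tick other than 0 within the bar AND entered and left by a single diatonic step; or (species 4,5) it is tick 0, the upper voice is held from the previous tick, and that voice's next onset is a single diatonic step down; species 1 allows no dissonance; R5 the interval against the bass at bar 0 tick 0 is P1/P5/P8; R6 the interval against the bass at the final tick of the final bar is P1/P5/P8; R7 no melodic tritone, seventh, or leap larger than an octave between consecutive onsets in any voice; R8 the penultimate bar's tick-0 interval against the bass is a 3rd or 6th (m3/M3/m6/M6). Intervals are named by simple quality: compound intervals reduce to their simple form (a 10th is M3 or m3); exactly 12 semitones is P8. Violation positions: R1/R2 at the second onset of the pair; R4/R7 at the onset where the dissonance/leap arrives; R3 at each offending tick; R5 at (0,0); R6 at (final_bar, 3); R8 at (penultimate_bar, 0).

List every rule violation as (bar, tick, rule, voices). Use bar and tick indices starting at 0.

bar 0: v0=A3 v1=A4 v2=C5 v3=C5 downbeat m3
bar 1: v0=G3 v1=E4 v2=G4 v3=D4 downbeat P5
bar 2: v0=A3 v1=A4 v2=C5 v3=A4 downbeat P8
bar 3: v0=G3 v1=G4 v2=D4 v3=G4 downbeat P8
bar 4: v0=B3 v1=F4 v2=F4 v3=B4 downbeat P8
bar 5: v0=C4 v1=G4 v2=C5 v3=G4 downbeat P5
bar 6: v0=G3 v1=E4 v2=G4 v3=G4 downbeat P8
bar 7: v0=A3 v1=A4 v2=C5 v3=C5 downbeat m3
  -> R5 @ bar 0 tick 0 v(0, 2): opens on m3
  -> R5 @ bar 0 tick 0 v(0, 3): opens on m3
  -> R2 @ bar 1 tick 0 v(0, 2): A3/C5 m3 -> G3/G4 P8 similar
  -> R2 @ bar 1 tick 0 v(0, 3): A3/C5 m3 -> G3/D4 P5 similar
  -> R3 @ bar 1 tick 0 v(2, 3): G4 above D4
  -> R7 @ bar 1 tick 0 v(3,): C5->D4 leap 10st
  -> R3 @ bar 1 tick 1 v(2, 3): G4 above D4
  -> R3 @ bar 1 tick 2 v(2, 3): G4 above D4
  -> R3 @ bar 1 tick 3 v(2, 3): G4 above D4
  -> R2 @ bar 2 tick 0 v(0, 1): G3/E4 M6 -> A3/A4 P8 similar
  -> R2 @ bar 2 tick 0 v(0, 3): G3/D4 P5 -> A3/A4 P8 similar
  -> R2 @ bar 2 tick 0 v(1, 3): E4/D4 M2 -> A4/A4 P1 similar
  -> R3 @ bar 2 tick 0 v(2, 3): C5 above A4
  -> R3 @ bar 2 tick 1 v(2, 3): C5 above A4
  -> R3 @ bar 2 tick 2 v(2, 3): C5 above A4
  -> R3 @ bar 2 tick 3 v(2, 3): C5 above A4
  -> R1 @ bar 3 tick 0 v(0, 1): A3/A4 P8 -> G3/G4 P8 similar
  -> R1 @ bar 3 tick 0 v(0, 3): A3/A4 P8 -> G3/G4 P8 similar
  -> R1 @ bar 3 tick 0 v(1, 3): A4/A4 P1 -> G4/G4 P1 similar
  -> R2 @ bar 3 tick 0 v(0, 2): A3/C5 m3 -> G3/D4 P5 similar
  -> R3 @ bar 3 tick 0 v(1, 2): G4 above D4
  -> R7 @ bar 3 tick 0 v(2,): C5->D4 leap 10st
  -> R3 @ bar 3 tick 1 v(1, 2): G4 above D4
  -> R3 @ bar 3 tick 2 v(1, 2): G4 above D4
  -> R3 @ bar 3 tick 3 v(1, 2): G4 above D4
  -> R1 @ bar 4 tick 0 v(0, 3): G3/G4 P8 -> B3/B4 P8 similar
  -> R4 @ bar 4 tick 0 v(0, 1): B3/F4 TT untreated
  -> R4 @ bar 4 tick 0 v(0, 2): B3/F4 TT untreated
  -> R2 @ bar 5 tick 0 v(0, 1): B3/F4 TT -> C4/G4 P5 similar
  -> R2 @ bar 5 tick 0 v(0, 2): B3/F4 TT -> C4/C5 P8 similar
  -> R3 @ bar 5 tick 0 v(2, 3): C5 above G4
  -> R3 @ bar 5 tick 1 v(2, 3): C5 above G4
  -> R3 @ bar 5 tick 2 v(2, 3): C5 above G4
  -> R3 @ bar 5 tick 3 v(2, 3): C5 above G4
  -> R1 @ bar 6 tick 0 v(0, 2): C4/C5 P8 -> G3/G4 P8 similar
  -> R8 @ bar 6 tick 0 v(0, 2): penult P8 not 3rd/6th
  -> R8 @ bar 6 tick 0 v(0, 3): penult P8 not 3rd/6th
  -> R1 @ bar 7 tick 0 v(2, 3): G4/G4 P1 -> C5/C5 P1 similar
  -> R2 @ bar 7 tick 0 v(0, 1): G3/E4 M6 -> A3/A4 P8 similar
  -> R6 @ bar 7 tick 3 v(0, 2): closes on m3
  -> R6 @ bar 7 tick 3 v(0, 3): closes on m3

(0, 0, R5, (0, 2))
(0, 0, R5, (0, 3))
(1, 0, R2, (0, 2))
(1, 0, R2, (0, 3))
(1, 0, R3, (2, 3))
(1, 0, R7, (3,))
(1, 1, R3, (2, 3))
(1, 2, R3, (2, 3))
(1, 3, R3, (2, 3))
(2, 0, R2, (0, 1))
(2, 0, R2, (0, 3))
(2, 0, R2, (1, 3))
(2, 0, R3, (2, 3))
(2, 1, R3, (2, 3))
(2, 2, R3, (2, 3))
(2, 3, R3, (2, 3))
(3, 0, R1, (0, 1))
(3, 0, R1, (0, 3))
(3, 0, R1, (1, 3))
(3, 0, R2, (0, 2))
(3, 0, R3, (1, 2))
(3, 0, R7, (2,))
(3, 1, R3, (1, 2))
(3, 2, R3, (1, 2))
(3, 3, R3, (1, 2))
(4, 0, R1, (0, 3))
(4, 0, R4, (0, 1))
(4, 0, R4, (0, 2))
(5, 0, R2, (0, 1))
(5, 0, R2, (0, 2))
(5, 0, R3, (2, 3))
(5, 1, R3, (2, 3))
(5, 2, R3, (2, 3))
(5, 3, R3, (2, 3))
(6, 0, R1, (0, 2))
(6, 0, R8, (0, 2))
(6, 0, R8, (0, 3))
(7, 0, R1, (2, 3))
(7, 0, R2, (0, 1))
(7, 3, R6, (0, 2))
(7, 3, R6, (0, 3))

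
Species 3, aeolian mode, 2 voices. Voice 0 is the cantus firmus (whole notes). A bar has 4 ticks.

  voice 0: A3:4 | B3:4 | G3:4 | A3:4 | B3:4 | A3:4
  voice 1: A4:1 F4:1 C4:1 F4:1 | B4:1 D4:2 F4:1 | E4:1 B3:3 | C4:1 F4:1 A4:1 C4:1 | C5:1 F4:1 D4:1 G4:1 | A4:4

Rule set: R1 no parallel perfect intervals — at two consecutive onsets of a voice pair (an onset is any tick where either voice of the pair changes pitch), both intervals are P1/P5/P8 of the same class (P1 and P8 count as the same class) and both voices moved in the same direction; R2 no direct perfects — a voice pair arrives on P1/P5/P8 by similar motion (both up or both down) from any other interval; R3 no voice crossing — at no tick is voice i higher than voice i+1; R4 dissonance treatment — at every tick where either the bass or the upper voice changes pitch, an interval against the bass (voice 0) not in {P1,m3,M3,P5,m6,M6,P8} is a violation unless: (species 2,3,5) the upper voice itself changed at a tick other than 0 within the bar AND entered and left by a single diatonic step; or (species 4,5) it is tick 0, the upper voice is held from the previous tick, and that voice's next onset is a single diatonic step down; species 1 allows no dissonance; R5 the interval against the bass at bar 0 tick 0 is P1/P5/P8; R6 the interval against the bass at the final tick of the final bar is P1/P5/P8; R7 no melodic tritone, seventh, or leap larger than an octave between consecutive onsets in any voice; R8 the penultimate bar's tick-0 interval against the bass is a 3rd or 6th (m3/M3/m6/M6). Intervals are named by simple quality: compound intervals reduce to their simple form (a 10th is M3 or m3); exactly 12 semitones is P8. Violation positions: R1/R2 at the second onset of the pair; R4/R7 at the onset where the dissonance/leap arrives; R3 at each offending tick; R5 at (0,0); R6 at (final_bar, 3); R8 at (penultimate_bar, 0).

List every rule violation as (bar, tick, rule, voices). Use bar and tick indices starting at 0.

bar 0: v0=A3 v1=A4 downbeat P8
bar 1: v0=B3 v1=B4 downbeat P8
bar 2: v0=G3 v1=E4 downbeat M6
bar 3: v0=A3 v1=C4 downbeat m3
bar 4: v0=B3 v1=C5 downbeat m2
bar 5: v0=A3 v1=A4 downbeat P8
  -> R2 @ bar 1 tick 0 v(0, 1): A3/F4 m6 -> B3/B4 P8 similar
  -> R7 @ bar 1 tick 0 v(1,): F4->B4 leap 6st
  -> R4 @ bar 1 tick 3 v(0, 1): B3/F4 TT untreated
  -> R4 @ bar 4 tick 0 v(0, 1): B3/C5 m2 untreated
  -> R8 @ bar 4 tick 0 v(0, 1): penult m2 not 3rd/6th
  -> R4 @ bar 4 tick 1 v(0, 1): B3/F4 TT untreated

(1, 0, R2, (0, 1))
(1, 0, R7, (1,))
(1, 3, R4, (0, 1))
(4, 0, R4, (0, 1))
(4, 0, R8, (0, 1))
(4, 1, R4, (0, 1))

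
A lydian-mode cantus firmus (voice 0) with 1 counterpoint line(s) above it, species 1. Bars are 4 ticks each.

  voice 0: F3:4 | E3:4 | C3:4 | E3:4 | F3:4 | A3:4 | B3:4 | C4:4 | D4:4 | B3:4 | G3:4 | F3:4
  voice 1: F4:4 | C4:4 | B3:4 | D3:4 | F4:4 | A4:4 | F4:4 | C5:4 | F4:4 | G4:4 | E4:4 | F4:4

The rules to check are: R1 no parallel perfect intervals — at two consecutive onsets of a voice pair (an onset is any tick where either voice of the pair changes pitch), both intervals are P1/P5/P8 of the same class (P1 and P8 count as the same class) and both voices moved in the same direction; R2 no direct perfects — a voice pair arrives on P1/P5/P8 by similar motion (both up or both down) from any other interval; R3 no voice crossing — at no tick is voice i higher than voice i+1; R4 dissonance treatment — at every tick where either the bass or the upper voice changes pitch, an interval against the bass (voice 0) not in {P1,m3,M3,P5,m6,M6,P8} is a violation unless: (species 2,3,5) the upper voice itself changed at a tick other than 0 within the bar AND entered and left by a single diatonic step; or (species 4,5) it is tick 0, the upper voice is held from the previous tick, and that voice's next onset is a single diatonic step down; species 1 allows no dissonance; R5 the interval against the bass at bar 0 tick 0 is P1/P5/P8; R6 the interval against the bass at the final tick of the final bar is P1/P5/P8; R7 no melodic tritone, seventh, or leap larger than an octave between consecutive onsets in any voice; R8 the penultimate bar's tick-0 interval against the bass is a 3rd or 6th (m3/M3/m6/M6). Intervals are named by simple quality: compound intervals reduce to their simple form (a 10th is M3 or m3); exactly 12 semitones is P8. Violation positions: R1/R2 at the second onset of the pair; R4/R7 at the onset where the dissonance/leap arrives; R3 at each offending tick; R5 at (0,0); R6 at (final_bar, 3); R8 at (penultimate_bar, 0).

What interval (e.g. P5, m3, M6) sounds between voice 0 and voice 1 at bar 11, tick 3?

voice 0=F3 voice 1=F4 -> P8

P8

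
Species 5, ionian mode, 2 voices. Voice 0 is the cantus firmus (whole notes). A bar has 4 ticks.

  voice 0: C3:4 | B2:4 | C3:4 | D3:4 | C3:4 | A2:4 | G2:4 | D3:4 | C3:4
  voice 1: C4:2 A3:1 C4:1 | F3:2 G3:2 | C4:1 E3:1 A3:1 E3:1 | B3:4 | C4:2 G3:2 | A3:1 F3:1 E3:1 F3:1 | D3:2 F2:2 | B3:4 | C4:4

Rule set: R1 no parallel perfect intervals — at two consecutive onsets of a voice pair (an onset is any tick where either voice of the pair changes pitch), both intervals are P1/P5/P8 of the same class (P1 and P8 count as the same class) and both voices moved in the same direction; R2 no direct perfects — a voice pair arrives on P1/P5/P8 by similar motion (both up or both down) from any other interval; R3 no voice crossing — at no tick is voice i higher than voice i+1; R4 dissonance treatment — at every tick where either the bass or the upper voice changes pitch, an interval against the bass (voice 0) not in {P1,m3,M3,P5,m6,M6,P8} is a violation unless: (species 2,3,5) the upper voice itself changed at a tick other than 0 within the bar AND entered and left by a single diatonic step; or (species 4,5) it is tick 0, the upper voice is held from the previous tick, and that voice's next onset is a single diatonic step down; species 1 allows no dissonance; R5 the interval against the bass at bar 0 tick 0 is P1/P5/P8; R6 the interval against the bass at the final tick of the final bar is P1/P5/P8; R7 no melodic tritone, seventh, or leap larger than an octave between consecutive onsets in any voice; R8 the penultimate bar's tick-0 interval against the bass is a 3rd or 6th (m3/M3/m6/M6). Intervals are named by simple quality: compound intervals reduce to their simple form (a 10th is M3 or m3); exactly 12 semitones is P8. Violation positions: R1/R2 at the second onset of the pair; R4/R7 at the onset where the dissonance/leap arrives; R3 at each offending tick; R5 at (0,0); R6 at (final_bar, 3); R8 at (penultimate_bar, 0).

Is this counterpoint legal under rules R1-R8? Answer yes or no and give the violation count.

bar 0: v0=C3 v1=C4 (P8)
bar 1: v0=B2 v1=F3 (TT)
bar 2: v0=C3 v1=C4 (P8)
bar 3: v0=D3 v1=B3 (M6)
bar 4: v0=C3 v1=C4 (P8)
bar 5: v0=A2 v1=A3 (P8)
bar 6: v0=G2 v1=D3 (P5)
bar 7: v0=D3 v1=B3 (M6)
bar 8: v0=C3 v1=C4 (P8)
  R4 @ bar1.0: B2/F3 TT untreated
  R2 @ bar2.0: B2/G3 m6 -> C3/C4 P8 similar
  R2 @ bar6.0: A2/F3 m6 -> G2/D3 P5 similar
  R3 @ bar6.2: G2 above F2
  R4 @ bar6.2: G2/F2 M2 untreated
  R3 @ bar6.3: G2 above F2
  R7 @ bar7.0: F2->B3 leap 18st

No (7 violations)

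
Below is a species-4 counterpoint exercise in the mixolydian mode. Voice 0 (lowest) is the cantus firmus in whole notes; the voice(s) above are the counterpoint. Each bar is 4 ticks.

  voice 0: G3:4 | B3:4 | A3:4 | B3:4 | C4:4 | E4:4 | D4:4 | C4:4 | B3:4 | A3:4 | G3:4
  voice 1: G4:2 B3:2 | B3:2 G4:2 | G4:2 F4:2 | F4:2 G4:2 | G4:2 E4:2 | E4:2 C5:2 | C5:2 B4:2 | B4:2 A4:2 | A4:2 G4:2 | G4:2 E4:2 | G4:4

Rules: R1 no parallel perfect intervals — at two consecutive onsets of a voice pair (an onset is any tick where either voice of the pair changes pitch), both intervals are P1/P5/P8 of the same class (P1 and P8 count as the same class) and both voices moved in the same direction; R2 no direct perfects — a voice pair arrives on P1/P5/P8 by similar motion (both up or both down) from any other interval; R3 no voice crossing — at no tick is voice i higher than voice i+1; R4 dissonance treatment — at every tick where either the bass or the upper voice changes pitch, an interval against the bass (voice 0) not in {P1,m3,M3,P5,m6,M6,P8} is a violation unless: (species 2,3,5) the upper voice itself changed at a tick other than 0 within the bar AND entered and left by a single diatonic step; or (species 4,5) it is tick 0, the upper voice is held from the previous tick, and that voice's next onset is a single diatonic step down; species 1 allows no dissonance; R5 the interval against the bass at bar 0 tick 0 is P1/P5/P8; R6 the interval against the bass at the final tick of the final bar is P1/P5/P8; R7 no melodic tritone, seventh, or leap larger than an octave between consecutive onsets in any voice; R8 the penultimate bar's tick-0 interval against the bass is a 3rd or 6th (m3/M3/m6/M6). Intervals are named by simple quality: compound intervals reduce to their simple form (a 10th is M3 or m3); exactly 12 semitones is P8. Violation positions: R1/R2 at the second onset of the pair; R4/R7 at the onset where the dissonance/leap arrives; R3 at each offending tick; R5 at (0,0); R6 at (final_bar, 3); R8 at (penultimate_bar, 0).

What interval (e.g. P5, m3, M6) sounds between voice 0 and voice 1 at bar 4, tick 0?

P5

voice 0=C4 voice 1=G4 -> P5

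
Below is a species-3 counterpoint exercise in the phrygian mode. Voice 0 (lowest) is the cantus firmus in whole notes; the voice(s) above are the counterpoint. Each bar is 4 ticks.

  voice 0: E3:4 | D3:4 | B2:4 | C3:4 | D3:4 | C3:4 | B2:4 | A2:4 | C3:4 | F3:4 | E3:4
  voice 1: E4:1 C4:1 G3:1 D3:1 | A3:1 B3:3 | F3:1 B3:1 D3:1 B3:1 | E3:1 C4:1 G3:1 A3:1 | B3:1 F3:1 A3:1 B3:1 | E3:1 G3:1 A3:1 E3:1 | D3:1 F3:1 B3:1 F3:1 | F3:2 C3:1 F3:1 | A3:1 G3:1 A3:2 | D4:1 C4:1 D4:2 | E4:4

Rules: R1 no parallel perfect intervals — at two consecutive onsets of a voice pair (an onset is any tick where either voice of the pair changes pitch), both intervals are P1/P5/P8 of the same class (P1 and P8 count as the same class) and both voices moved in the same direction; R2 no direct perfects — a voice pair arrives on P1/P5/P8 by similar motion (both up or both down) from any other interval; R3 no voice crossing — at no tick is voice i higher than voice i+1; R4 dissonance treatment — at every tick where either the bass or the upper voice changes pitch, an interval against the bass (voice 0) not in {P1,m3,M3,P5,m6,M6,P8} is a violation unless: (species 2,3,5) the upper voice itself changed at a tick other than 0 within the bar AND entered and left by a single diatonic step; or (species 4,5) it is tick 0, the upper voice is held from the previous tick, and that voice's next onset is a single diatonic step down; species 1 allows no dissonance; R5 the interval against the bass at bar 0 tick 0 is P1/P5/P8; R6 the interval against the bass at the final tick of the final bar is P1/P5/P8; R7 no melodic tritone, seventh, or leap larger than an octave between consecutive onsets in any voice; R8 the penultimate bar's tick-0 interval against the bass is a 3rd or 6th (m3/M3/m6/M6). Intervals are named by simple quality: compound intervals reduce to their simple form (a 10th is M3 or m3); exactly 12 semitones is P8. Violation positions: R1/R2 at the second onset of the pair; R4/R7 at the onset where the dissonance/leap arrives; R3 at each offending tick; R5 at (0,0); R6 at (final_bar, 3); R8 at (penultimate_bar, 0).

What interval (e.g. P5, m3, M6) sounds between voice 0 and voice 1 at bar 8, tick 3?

M6

voice 0=C3 voice 1=A3 -> M6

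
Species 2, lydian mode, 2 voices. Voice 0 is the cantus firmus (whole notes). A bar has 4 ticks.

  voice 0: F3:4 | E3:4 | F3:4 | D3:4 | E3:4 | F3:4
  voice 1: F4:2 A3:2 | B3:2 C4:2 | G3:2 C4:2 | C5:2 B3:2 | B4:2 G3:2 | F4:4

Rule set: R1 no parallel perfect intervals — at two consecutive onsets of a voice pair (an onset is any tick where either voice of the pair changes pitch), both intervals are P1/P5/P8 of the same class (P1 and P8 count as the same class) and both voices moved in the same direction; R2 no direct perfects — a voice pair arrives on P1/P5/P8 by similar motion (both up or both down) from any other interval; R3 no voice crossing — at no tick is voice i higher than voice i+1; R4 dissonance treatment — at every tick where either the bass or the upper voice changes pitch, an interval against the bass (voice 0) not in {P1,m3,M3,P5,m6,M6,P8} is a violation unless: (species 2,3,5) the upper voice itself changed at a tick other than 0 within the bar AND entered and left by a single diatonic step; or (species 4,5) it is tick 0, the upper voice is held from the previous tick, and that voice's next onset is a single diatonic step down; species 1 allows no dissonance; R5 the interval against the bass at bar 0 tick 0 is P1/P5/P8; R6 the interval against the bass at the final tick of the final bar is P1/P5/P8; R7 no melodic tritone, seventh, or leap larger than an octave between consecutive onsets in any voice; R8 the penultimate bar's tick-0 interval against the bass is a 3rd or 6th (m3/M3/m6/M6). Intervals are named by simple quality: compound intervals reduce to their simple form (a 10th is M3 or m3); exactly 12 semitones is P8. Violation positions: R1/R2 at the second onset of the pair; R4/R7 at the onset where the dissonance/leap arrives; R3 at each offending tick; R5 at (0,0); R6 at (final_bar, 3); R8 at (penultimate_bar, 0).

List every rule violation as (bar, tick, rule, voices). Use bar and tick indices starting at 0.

bar 0: v0=F3 v1=F4 downbeat P8
bar 1: v0=E3 v1=B3 downbeat P5
bar 2: v0=F3 v1=G3 downbeat M2
bar 3: v0=D3 v1=C5 downbeat m7
bar 4: v0=E3 v1=B4 downbeat P5
bar 5: v0=F3 v1=F4 downbeat P8
  -> R4 @ bar 2 tick 0 v(0, 1): F3/G3 M2 untreated
  -> R4 @ bar 3 tick 0 v(0, 1): D3/C5 m7 untreated
  -> R7 @ bar 3 tick 2 v(1,): C5->B3 leap 13st
  -> R2 @ bar 4 tick 0 v(0, 1): D3/B3 M6 -> E3/B4 P5 similar
  -> R8 @ bar 4 tick 0 v(0, 1): penult P5 not 3rd/6th
  -> R7 @ bar 4 tick 2 v(1,): B4->G3 leap 16st
  -> R2 @ bar 5 tick 0 v(0, 1): E3/G3 m3 -> F3/F4 P8 similar
  -> R7 @ bar 5 tick 0 v(1,): G3->F4 leap 10st

(2, 0, R4, (0, 1))
(3, 0, R4, (0, 1))
(3, 2, R7, (1,))
(4, 0, R2, (0, 1))
(4, 0, R8, (0, 1))
(4, 2, R7, (1,))
(5, 0, R2, (0, 1))
(5, 0, R7, (1,))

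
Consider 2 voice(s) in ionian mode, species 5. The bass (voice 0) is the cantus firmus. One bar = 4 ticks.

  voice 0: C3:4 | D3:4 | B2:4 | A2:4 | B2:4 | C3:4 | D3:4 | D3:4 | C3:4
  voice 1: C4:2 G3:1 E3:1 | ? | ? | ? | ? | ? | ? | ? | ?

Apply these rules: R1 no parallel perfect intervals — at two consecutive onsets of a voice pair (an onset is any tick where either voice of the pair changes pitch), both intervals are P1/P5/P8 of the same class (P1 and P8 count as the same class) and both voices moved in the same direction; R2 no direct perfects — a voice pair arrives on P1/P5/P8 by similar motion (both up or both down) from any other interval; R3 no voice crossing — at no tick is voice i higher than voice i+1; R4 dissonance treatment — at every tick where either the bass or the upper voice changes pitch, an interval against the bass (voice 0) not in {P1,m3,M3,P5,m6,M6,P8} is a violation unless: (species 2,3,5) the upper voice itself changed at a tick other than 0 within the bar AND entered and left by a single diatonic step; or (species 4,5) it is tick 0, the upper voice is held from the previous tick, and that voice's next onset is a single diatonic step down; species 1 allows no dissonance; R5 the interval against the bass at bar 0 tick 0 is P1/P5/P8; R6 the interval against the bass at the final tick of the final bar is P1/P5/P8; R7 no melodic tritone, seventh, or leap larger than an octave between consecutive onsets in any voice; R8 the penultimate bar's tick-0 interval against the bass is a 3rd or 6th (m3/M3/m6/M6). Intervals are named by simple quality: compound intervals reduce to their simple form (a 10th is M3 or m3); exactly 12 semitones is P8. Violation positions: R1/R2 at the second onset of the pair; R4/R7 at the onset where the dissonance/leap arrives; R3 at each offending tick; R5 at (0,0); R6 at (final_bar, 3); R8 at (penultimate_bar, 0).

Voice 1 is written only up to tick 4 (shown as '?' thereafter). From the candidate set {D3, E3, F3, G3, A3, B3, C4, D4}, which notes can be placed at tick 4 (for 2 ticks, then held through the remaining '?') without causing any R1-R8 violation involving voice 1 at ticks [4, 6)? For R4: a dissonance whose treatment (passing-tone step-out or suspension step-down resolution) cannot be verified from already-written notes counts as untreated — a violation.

D3: legal
E3: violates R4
F3: legal
G3: violates R4
A3: violates R2
B3: legal
C4: violates R4
D4: violates R2,R7

{B3, D3, F3}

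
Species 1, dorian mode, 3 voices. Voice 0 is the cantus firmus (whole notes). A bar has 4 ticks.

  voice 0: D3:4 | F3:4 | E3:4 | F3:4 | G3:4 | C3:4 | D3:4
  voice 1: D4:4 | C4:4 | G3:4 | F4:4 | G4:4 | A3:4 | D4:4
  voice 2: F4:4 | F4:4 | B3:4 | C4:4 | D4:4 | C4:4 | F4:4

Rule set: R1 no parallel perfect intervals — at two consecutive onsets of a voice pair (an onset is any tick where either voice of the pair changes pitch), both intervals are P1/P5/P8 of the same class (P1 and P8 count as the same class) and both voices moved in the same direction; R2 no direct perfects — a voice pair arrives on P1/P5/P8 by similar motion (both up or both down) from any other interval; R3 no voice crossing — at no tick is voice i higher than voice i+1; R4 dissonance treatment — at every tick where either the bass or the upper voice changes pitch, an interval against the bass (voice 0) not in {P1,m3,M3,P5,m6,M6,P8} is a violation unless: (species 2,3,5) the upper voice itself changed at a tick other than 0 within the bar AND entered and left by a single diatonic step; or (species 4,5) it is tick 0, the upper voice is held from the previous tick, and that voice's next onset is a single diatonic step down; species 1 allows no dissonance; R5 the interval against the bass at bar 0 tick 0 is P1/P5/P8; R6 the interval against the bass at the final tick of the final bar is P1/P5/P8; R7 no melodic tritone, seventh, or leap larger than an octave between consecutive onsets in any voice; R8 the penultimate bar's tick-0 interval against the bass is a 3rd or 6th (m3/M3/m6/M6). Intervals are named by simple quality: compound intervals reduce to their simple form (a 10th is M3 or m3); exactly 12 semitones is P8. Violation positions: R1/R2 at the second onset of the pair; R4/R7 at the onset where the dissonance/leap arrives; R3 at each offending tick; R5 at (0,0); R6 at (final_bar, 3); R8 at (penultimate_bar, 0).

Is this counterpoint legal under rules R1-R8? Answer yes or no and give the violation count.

No (21 violations)

bar 0: v0=D3 v1=D4 v2=F4 (m3)
bar 1: v0=F3 v1=C4 v2=F4 (P8)
bar 2: v0=E3 v1=G3 v2=B3 (P5)
bar 3: v0=F3 v1=F4 v2=C4 (P5)
bar 4: v0=G3 v1=G4 v2=D4 (P5)
bar 5: v0=C3 v1=A3 v2=C4 (P8)
bar 6: v0=D3 v1=D4 v2=F4 (m3)
  R5 @ bar0.0: opens on m3
  R2 @ bar2.0: F3/F4 P8 -> E3/B3 P5 similar
  R7 @ bar2.0: F4->B3 leap 6st
  R1 @ bar3.0: E3/B3 P5 -> F3/C4 P5 similar
  R2 @ bar3.0: E3/G3 m3 -> F3/F4 P8 similar
  R3 @ bar3.0: F4 above C4
  R7 @ bar3.0: G3->F4 leap 10st
  R3 @ bar3.1: F4 above C4
  R3 @ bar3.2: F4 above C4
  R3 @ bar3.3: F4 above C4
  R1 @ bar4.0: F3/F4 P8 -> G3/G4 P8 similar
  R1 @ bar4.0: F3/C4 P5 -> G3/D4 P5 similar
  R3 @ bar4.0: G4 above D4
  R3 @ bar4.1: G4 above D4
  R3 @ bar4.2: G4 above D4
  R3 @ bar4.3: G4 above D4
  R2 @ bar5.0: G3/D4 P5 -> C3/C4 P8 similar
  R7 @ bar5.0: G4->A3 leap 10st
  R8 @ bar5.0: penult P8 not 3rd/6th
  R2 @ bar6.0: C3/A3 M6 -> D3/D4 P8 similar
  R6 @ bar6.3: closes on m3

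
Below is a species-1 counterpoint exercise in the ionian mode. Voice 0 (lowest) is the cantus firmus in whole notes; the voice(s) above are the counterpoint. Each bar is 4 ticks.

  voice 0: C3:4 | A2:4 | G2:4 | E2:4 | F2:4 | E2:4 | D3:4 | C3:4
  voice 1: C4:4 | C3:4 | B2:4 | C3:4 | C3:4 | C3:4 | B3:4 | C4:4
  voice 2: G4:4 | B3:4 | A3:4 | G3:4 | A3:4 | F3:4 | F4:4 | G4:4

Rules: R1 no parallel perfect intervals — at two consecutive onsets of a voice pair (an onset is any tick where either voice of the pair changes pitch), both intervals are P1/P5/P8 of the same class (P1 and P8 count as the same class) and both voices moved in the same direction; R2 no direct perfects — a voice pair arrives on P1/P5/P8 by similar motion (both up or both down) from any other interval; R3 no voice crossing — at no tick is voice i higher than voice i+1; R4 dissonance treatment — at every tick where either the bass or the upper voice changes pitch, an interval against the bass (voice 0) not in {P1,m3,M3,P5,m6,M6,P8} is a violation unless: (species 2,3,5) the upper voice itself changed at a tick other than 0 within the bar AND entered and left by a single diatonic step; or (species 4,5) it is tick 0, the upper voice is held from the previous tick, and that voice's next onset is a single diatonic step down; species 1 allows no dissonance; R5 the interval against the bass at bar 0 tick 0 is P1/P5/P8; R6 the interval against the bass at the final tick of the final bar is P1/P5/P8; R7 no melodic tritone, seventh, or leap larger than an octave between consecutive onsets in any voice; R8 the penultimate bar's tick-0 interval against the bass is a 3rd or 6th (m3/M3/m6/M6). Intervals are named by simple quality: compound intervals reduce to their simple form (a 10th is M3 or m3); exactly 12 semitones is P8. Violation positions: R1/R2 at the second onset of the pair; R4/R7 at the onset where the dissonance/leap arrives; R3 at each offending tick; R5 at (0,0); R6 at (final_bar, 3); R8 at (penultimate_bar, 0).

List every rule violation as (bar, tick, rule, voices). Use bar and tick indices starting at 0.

(1, 0, R4, (0, 2))
(2, 0, R4, (0, 2))
(5, 0, R4, (0, 2))
(6, 0, R7, (0,))
(6, 0, R7, (1,))
(7, 0, R2, (1, 2))

bar 0: v0=C3 v1=C4 v2=G4 downbeat P5
bar 1: v0=A2 v1=C3 v2=B3 downbeat M2
bar 2: v0=G2 v1=B2 v2=A3 downbeat M2
bar 3: v0=E2 v1=C3 v2=G3 downbeat m3
bar 4: v0=F2 v1=C3 v2=A3 downbeat M3
bar 5: v0=E2 v1=C3 v2=F3 downbeat m2
bar 6: v0=D3 v1=B3 v2=F4 downbeat m3
bar 7: v0=C3 v1=C4 v2=G4 downbeat P5
  -> R4 @ bar 1 tick 0 v(0, 2): A2/B3 M2 untreated
  -> R4 @ bar 2 tick 0 v(0, 2): G2/A3 M2 untreated
  -> R4 @ bar 5 tick 0 v(0, 2): E2/F3 m2 untreated
  -> R7 @ bar 6 tick 0 v(0,): E2->D3 leap 10st
  -> R7 @ bar 6 tick 0 v(1,): C3->B3 leap 11st
  -> R2 @ bar 7 tick 0 v(1, 2): B3/F4 TT -> C4/G4 P5 similar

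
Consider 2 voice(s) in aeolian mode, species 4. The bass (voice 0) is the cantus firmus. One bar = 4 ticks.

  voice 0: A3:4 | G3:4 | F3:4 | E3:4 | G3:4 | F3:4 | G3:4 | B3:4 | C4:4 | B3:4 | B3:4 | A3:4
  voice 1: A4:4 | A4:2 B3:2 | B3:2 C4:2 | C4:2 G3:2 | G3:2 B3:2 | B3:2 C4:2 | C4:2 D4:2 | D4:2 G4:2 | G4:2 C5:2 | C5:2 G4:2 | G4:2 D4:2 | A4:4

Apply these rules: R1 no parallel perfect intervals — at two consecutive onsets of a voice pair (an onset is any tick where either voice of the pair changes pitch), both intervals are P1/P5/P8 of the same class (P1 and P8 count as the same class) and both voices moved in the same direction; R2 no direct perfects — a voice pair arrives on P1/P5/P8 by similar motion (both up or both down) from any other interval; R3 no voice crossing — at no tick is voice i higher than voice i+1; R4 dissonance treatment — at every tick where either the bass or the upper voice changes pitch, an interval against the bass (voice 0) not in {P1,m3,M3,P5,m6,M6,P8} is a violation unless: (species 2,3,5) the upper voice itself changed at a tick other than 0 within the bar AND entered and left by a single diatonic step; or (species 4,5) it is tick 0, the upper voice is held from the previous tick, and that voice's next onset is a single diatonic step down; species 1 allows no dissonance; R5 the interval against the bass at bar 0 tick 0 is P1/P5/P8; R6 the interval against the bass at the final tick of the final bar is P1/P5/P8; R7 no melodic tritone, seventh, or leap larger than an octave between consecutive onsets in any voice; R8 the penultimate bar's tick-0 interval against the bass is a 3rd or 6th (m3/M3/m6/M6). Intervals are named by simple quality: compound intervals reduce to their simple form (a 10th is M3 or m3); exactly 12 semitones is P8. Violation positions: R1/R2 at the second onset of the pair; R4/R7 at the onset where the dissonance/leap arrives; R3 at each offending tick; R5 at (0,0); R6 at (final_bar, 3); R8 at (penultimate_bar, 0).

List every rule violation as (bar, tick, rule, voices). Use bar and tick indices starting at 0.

bar 0: v0=A3 v1=A4 downbeat P8
bar 1: v0=G3 v1=A4 downbeat M2
bar 2: v0=F3 v1=B3 downbeat TT
bar 3: v0=E3 v1=C4 downbeat m6
bar 4: v0=G3 v1=G3 downbeat P1
bar 5: v0=F3 v1=B3 downbeat TT
bar 6: v0=G3 v1=C4 downbeat P4
bar 7: v0=B3 v1=D4 downbeat m3
bar 8: v0=C4 v1=G4 downbeat P5
bar 9: v0=B3 v1=C5 downbeat m2
bar 10: v0=B3 v1=G4 downbeat m6
bar 11: v0=A3 v1=A4 downbeat P8
  -> R4 @ bar 1 tick 0 v(0, 1): G3/A4 M2 untreated
  -> R7 @ bar 1 tick 2 v(1,): A4->B3 leap 10st
  -> R4 @ bar 2 tick 0 v(0, 1): F3/B3 TT untreated
  -> R4 @ bar 5 tick 0 v(0, 1): F3/B3 TT untreated
  -> R4 @ bar 6 tick 0 v(0, 1): G3/C4 P4 untreated
  -> R4 @ bar 9 tick 0 v(0, 1): B3/C5 m2 untreated

(1, 0, R4, (0, 1))
(1, 2, R7, (1,))
(2, 0, R4, (0, 1))
(5, 0, R4, (0, 1))
(6, 0, R4, (0, 1))
(9, 0, R4, (0, 1))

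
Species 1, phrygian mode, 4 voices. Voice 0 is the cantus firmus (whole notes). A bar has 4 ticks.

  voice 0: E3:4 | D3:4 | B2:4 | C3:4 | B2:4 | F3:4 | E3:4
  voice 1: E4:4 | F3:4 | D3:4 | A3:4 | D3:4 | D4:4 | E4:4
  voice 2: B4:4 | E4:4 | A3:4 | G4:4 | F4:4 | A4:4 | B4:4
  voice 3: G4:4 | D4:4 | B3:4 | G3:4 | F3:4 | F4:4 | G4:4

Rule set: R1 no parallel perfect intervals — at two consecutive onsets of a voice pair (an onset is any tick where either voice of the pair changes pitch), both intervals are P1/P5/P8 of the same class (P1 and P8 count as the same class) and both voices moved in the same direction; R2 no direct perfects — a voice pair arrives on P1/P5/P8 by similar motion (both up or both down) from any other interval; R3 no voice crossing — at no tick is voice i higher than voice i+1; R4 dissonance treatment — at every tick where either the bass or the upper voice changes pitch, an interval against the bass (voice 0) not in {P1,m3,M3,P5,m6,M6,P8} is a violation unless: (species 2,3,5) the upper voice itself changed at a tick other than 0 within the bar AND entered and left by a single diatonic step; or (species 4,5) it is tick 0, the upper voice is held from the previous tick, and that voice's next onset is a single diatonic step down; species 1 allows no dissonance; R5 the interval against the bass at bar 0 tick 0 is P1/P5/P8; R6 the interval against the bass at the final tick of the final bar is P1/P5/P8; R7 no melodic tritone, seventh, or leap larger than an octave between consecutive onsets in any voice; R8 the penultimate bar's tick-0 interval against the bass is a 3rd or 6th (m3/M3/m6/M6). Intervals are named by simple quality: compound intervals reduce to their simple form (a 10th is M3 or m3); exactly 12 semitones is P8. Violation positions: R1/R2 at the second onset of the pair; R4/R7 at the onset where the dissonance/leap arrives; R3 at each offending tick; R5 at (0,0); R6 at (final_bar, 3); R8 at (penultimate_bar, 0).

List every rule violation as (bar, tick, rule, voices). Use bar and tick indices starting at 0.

(0, 0, R3, (2, 3))
(0, 0, R5, (0, 3))
(0, 1, R3, (2, 3))
(0, 2, R3, (2, 3))
(0, 3, R3, (2, 3))
(1, 0, R2, (0, 3))
(1, 0, R3, (2, 3))
(1, 0, R4, (0, 2))
(1, 0, R7, (1,))
(1, 1, R3, (2, 3))
(1, 2, R3, (2, 3))
(1, 3, R3, (2, 3))
(2, 0, R1, (0, 3))
(2, 0, R2, (1, 2))
(2, 0, R4, (0, 2))
(3, 0, R2, (0, 2))
(3, 0, R3, (2, 3))
(3, 0, R7, (2,))
(3, 1, R3, (2, 3))
(3, 2, R3, (2, 3))
(3, 3, R3, (2, 3))
(4, 0, R1, (2, 3))
(4, 0, R3, (2, 3))
(4, 0, R4, (0, 2))
(4, 0, R4, (0, 3))
(4, 1, R3, (2, 3))
(4, 2, R3, (2, 3))
(4, 3, R3, (2, 3))
(5, 0, R2, (0, 3))
(5, 0, R2, (1, 2))
(5, 0, R3, (2, 3))
(5, 0, R7, (0,))
(5, 0, R8, (0, 3))
(5, 1, R3, (2, 3))
(5, 2, R3, (2, 3))
(5, 3, R3, (2, 3))
(6, 0, R1, (1, 2))
(6, 0, R3, (2, 3))
(6, 1, R3, (2, 3))
(6, 2, R3, (2, 3))
(6, 3, R3, (2, 3))
(6, 3, R6, (0, 3))

bar 0: v0=E3 v1=E4 v2=B4 v3=G4 downbeat m3
bar 1: v0=D3 v1=F3 v2=E4 v3=D4 downbeat P8
bar 2: v0=B2 v1=D3 v2=A3 v3=B3 downbeat P8
bar 3: v0=C3 v1=A3 v2=G4 v3=G3 downbeat P5
bar 4: v0=B2 v1=D3 v2=F4 v3=F3 downbeat TT
bar 5: v0=F3 v1=D4 v2=A4 v3=F4 downbeat P8
bar 6: v0=E3 v1=E4 v2=B4 v3=G4 downbeat m3
  -> R3 @ bar 0 tick 0 v(2, 3): B4 above G4
  -> R5 @ bar 0 tick 0 v(0, 3): opens on m3
  -> R3 @ bar 0 tick 1 v(2, 3): B4 above G4
  -> R3 @ bar 0 tick 2 v(2, 3): B4 above G4
  -> R3 @ bar 0 tick 3 v(2, 3): B4 above G4
  -> R2 @ bar 1 tick 0 v(0, 3): E3/G4 m3 -> D3/D4 P8 similar
  -> R3 @ bar 1 tick 0 v(2, 3): E4 above D4
  -> R4 @ bar 1 tick 0 v(0, 2): D3/E4 M2 untreated
  -> R7 @ bar 1 tick 0 v(1,): E4->F3 leap 11st
  -> R3 @ bar 1 tick 1 v(2, 3): E4 above D4
  -> R3 @ bar 1 tick 2 v(2, 3): E4 above D4
  -> R3 @ bar 1 tick 3 v(2, 3): E4 above D4
  -> R1 @ bar 2 tick 0 v(0, 3): D3/D4 P8 -> B2/B3 P8 similar
  -> R2 @ bar 2 tick 0 v(1, 2): F3/E4 M7 -> D3/A3 P5 similar
  -> R4 @ bar 2 tick 0 v(0, 2): B2/A3 m7 untreated
  -> R2 @ bar 3 tick 0 v(0, 2): B2/A3 m7 -> C3/G4 P5 similar
  -> R3 @ bar 3 tick 0 v(2, 3): G4 above G3
  -> R7 @ bar 3 tick 0 v(2,): A3->G4 leap 10st
  -> R3 @ bar 3 tick 1 v(2, 3): G4 above G3
  -> R3 @ bar 3 tick 2 v(2, 3): G4 above G3
  -> R3 @ bar 3 tick 3 v(2, 3): G4 above G3
  -> R1 @ bar 4 tick 0 v(2, 3): G4/G3 P8 -> F4/F3 P8 similar
  -> R3 @ bar 4 tick 0 v(2, 3): F4 above F3
  -> R4 @ bar 4 tick 0 v(0, 2): B2/F4 TT untreated
  -> R4 @ bar 4 tick 0 v(0, 3): B2/F3 TT untreated
  -> R3 @ bar 4 tick 1 v(2, 3): F4 above F3
  -> R3 @ bar 4 tick 2 v(2, 3): F4 above F3
  -> R3 @ bar 4 tick 3 v(2, 3): F4 above F3
  -> R2 @ bar 5 tick 0 v(0, 3): B2/F3 TT -> F3/F4 P8 similar
  -> R2 @ bar 5 tick 0 v(1, 2): D3/F4 m3 -> D4/A4 P5 similar
  -> R3 @ bar 5 tick 0 v(2, 3): A4 above F4
  -> R7 @ bar 5 tick 0 v(0,): B2->F3 leap 6st
  -> R8 @ bar 5 tick 0 v(0, 3): penult P8 not 3rd/6th
  -> R3 @ bar 5 tick 1 v(2, 3): A4 above F4
  -> R3 @ bar 5 tick 2 v(2, 3): A4 above F4
  -> R3 @ bar 5 tick 3 v(2, 3): A4 above F4
  -> R1 @ bar 6 tick 0 v(1, 2): D4/A4 P5 -> E4/B4 P5 similar
  -> R3 @ bar 6 tick 0 v(2, 3): B4 above G4
  -> R3 @ bar 6 tick 1 v(2, 3): B4 above G4
  -> R3 @ bar 6 tick 2 v(2, 3): B4 above G4
  -> R3 @ bar 6 tick 3 v(2, 3): B4 above G4
  -> R6 @ bar 6 tick 3 v(0, 3): closes on m3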